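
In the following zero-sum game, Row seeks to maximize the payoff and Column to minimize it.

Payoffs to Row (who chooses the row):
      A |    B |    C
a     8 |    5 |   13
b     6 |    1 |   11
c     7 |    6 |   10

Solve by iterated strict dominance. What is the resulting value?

Column C is strictly dominated by A for Column (8<13, 6<11, 7<10); eliminate C.
Column A is strictly dominated by B for Column (5<8, 1<6, 6<7); eliminate A.
Row b is strictly dominated by row a (5>1); eliminate b.
Row a is strictly dominated by row c (6>5); eliminate a.
Only (c, B) remains, with payoff 6.

6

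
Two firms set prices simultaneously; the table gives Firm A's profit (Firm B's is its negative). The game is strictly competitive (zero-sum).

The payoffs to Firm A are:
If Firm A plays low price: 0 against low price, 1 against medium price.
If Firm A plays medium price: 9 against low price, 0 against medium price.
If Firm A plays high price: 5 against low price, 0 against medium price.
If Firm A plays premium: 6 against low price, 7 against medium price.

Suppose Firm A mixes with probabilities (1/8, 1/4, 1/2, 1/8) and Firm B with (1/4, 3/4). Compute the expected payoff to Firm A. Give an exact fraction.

Against (1/4, 3/4), each row's expected payoff is low price: 3/4; medium price: 9/4; high price: 5/4; premium: 27/4.
Taking the (1/8, 1/4, 1/2, 1/8)-weighted average: (1/8)·(3/4) + (1/4)·(9/4) + (1/2)·(5/4) + (1/8)·(27/4) = 17/8.

17/8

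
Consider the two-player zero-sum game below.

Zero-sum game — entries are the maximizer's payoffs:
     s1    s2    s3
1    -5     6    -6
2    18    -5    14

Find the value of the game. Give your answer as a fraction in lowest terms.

Column s1 is strictly dominated by s3 for the minimizer (it gives the maximizer more in every row).
The remaining 2×2 game on (1, 2) × (s2, s3) has no saddle point. Let the maximizer play 1 with probability p; indifference gives 6p − 5(1−p) = −6p + 14(1−p), so p = 19/31.
Similarly the minimizer's optimal q on s2 is 20/31, and the value is 6·(20/31) + (-6)·(11/31) = 54/31.

54/31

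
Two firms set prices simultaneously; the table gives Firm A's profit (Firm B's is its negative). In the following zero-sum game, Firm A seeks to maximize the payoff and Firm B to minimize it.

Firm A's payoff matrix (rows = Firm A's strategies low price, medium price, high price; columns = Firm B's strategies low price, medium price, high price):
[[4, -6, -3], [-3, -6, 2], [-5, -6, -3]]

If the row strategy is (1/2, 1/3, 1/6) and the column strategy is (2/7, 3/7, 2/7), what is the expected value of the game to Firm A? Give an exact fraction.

-61/21

Against (2/7, 3/7, 2/7), each row's expected payoff is low price: -16/7; medium price: -20/7; high price: -34/7.
Taking the (1/2, 1/3, 1/6)-weighted average: (1/2)·(-16/7) + (1/3)·(-20/7) + (1/6)·(-34/7) = -61/21.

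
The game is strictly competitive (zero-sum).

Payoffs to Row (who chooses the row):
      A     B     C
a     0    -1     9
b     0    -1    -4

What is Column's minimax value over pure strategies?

-1

The worst case (largest entry) in each column is A: 0, B: -1, C: 9.
The best (smallest) of these is -1.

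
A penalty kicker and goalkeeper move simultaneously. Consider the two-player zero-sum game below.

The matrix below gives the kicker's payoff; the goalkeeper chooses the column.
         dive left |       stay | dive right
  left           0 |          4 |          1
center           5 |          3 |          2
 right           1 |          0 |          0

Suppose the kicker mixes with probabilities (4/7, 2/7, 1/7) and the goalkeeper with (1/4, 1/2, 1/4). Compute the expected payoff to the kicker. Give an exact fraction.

9/4

Against (1/4, 1/2, 1/4), each row's expected payoff is left: 9/4; center: 13/4; right: 1/4.
Taking the (4/7, 2/7, 1/7)-weighted average: (4/7)·(9/4) + (2/7)·(13/4) + (1/7)·(1/4) = 9/4.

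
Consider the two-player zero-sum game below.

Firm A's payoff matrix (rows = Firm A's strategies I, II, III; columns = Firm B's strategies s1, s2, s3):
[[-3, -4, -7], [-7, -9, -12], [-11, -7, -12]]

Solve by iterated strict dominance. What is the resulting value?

Row III is strictly dominated by row I (-3>-11, -4>-7, -7>-12); eliminate III.
Row II is strictly dominated by row I (-3>-7, -4>-9, -7>-12); eliminate II.
Column s1 is strictly dominated by s2 for Firm B (-4<-3); eliminate s1.
Column s2 is strictly dominated by s3 for Firm B (-7<-4); eliminate s2.
Only (I, s3) remains, with payoff -7.

-7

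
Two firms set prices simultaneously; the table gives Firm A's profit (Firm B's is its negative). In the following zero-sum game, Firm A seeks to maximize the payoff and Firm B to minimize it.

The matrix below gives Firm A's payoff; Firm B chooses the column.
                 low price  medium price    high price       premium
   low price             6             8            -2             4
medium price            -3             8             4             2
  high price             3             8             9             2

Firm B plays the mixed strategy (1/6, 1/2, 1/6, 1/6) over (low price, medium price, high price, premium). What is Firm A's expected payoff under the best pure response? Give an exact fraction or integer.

19/3

low price: (6)·(1/6) + (8)·(1/2) + (-2)·(1/6) + (4)·(1/6) = 16/3.
medium price: (-3)·(1/6) + (8)·(1/2) + (4)·(1/6) + (2)·(1/6) = 9/2.
high price: (3)·(1/6) + (8)·(1/2) + (9)·(1/6) + (2)·(1/6) = 19/3.
The best pure response is high price with expected payoff 19/3.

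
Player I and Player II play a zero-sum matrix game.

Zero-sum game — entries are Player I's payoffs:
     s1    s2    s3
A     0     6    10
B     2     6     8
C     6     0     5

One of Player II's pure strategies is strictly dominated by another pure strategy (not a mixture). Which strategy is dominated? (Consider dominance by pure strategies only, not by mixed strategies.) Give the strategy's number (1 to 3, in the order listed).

3

Player II prefers columns that give Player I less. Compare s3 with s2: 6 < 10, 6 < 8, 0 < 5.
So s2 strictly dominates s3 for Player II; s3 is strictly dominated.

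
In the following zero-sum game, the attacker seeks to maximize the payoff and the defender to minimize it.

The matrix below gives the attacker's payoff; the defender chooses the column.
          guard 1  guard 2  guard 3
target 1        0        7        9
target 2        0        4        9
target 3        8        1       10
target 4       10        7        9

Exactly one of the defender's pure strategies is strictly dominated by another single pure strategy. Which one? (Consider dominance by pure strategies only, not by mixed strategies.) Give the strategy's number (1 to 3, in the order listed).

The defender prefers columns that give the attacker less. Compare guard 3 with guard 2: 7 < 9, 4 < 9, 1 < 10, 7 < 9.
So guard 2 strictly dominates guard 3 for the defender; guard 3 is strictly dominated.

3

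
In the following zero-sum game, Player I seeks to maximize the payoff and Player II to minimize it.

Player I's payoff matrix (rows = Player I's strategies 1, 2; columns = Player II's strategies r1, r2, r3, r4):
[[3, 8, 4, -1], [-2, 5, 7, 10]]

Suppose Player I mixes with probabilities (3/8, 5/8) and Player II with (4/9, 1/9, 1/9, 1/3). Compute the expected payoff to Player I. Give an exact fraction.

233/72

Against (4/9, 1/9, 1/9, 1/3), each row's expected payoff is 1: 7/3; 2: 34/9.
Taking the (3/8, 5/8)-weighted average: (3/8)·(7/3) + (5/8)·(34/9) = 233/72.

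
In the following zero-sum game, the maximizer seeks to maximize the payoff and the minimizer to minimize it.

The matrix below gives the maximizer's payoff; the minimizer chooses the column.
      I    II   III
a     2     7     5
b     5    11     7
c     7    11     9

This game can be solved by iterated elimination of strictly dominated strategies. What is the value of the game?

Column III is strictly dominated by I for the minimizer (2<5, 5<7, 7<9); eliminate III.
Row a is strictly dominated by row b (5>2, 11>7); eliminate a.
Column II is strictly dominated by I for the minimizer (5<11, 7<11); eliminate II.
Row b is strictly dominated by row c (7>5); eliminate b.
Only (c, I) remains, with payoff 7.

7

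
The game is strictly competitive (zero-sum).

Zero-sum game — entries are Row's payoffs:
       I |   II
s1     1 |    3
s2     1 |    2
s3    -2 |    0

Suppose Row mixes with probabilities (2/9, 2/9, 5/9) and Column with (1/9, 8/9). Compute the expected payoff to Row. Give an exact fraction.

74/81

Against (1/9, 8/9), each row's expected payoff is s1: 25/9; s2: 17/9; s3: -2/9.
Taking the (2/9, 2/9, 5/9)-weighted average: (2/9)·(25/9) + (2/9)·(17/9) + (5/9)·(-2/9) = 74/81.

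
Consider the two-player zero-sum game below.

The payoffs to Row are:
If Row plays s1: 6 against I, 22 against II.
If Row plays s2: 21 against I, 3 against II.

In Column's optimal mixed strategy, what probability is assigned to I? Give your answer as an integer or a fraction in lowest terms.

Row minima are 6 and 3, so Row's maximin is 6; column maxima are 21 and 22, so Column's minimax is 21. These differ, so the equilibrium is in mixed strategies.
Let Column play I with probability q. Row is indifferent when 6q + 22(1−q) = 21q + 3(1−q), giving q = 19/34.

19/34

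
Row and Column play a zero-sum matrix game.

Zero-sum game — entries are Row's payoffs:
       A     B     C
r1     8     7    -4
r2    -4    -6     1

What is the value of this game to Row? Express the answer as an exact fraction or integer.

-17/18

Column A is strictly dominated by B for Column (it gives Row more in every row).
The remaining 2×2 game on (r1, r2) × (B, C) has no saddle point. Let Row play r1 with probability p; indifference gives 7p − 6(1−p) = −4p + (1−p), so p = 7/18.
Similarly Column's optimal q on B is 5/18, and the value is 7·(5/18) + (-4)·(13/18) = -17/18.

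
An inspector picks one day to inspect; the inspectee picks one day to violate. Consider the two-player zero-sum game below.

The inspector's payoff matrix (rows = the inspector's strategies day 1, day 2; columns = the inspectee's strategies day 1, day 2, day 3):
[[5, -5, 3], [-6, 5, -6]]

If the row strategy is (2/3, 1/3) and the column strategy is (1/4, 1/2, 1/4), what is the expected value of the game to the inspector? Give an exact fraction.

-1/2

Against (1/4, 1/2, 1/4), each row's expected payoff is day 1: -1/2; day 2: -1/2.
Taking the (2/3, 1/3)-weighted average: (2/3)·(-1/2) + (1/3)·(-1/2) = -1/2.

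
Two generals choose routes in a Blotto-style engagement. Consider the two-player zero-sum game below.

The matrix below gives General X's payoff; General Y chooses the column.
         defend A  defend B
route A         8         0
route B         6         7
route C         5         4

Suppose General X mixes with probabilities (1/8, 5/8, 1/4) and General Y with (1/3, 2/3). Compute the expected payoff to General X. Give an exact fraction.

67/12

Against (1/3, 2/3), each row's expected payoff is route A: 8/3; route B: 20/3; route C: 13/3.
Taking the (1/8, 5/8, 1/4)-weighted average: (1/8)·(8/3) + (5/8)·(20/3) + (1/4)·(13/3) = 67/12.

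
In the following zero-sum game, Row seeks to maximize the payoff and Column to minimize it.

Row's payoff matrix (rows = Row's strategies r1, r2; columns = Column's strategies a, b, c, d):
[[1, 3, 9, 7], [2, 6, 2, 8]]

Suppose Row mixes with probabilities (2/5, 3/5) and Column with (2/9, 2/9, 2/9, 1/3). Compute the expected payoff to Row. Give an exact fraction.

Against (2/9, 2/9, 2/9, 1/3), each row's expected payoff is r1: 47/9; r2: 44/9.
Taking the (2/5, 3/5)-weighted average: (2/5)·(47/9) + (3/5)·(44/9) = 226/45.

226/45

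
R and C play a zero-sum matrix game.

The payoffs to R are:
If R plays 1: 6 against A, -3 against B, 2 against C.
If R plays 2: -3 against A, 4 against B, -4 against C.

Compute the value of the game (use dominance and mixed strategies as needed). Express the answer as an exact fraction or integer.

-4/13

Column A is strictly dominated by C for C (it gives R more in every row).
The remaining 2×2 game on (1, 2) × (B, C) has no saddle point. Let R play 1 with probability p; indifference gives −3p + 4(1−p) = 2p − 4(1−p), so p = 8/13.
Similarly C's optimal q on B is 6/13, and the value is -3·(6/13) + (2)·(7/13) = -4/13.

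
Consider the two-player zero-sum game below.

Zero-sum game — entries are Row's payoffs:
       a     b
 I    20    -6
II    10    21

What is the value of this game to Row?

Row minima are -6 and 10, so Row's maximin is 10; column maxima are 20 and 21, so Column's minimax is 20. These differ, so the equilibrium is in mixed strategies.
Let Row play I with probability p. Column is indifferent when 20p + 10(1−p) = −6p + 21(1−p), giving p = 11/37.
Let Column play a with probability q. Row is indifferent when 20q − 6(1−q) = 10q + 21(1−q), giving q = 27/37.
The value is 20·(27/37) + (-6)·(10/37) = 480/37.

480/37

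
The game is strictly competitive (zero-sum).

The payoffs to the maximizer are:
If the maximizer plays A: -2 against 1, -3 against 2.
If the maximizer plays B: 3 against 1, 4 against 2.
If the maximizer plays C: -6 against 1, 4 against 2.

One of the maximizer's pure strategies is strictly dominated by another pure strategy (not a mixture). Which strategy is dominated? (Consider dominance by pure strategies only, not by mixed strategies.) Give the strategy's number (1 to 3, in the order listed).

Compare A with B: 3 > -2, 4 > -3.
So B strictly dominates A for the maximizer; A is strictly dominated.

1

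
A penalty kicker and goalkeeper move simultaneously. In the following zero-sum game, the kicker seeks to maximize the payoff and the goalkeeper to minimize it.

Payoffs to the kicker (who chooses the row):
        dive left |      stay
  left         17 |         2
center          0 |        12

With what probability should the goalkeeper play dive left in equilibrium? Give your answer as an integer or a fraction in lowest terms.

Row minima are 2 and 0, so the kicker's maximin is 2; column maxima are 17 and 12, so the goalkeeper's minimax is 12. These differ, so the equilibrium is in mixed strategies.
Let the goalkeeper play dive left with probability q. The kicker is indifferent when 17q + 2(1−q) = 12(1−q), giving q = 10/27.

10/27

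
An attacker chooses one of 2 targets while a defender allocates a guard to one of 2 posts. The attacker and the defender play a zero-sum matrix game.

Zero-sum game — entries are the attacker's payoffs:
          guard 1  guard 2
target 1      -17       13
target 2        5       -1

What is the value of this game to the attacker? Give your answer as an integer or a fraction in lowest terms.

4/3

Row minima are -17 and -1, so the attacker's maximin is -1; column maxima are 5 and 13, so the defender's minimax is 5. These differ, so the equilibrium is in mixed strategies.
Let the attacker play target 1 with probability p. The defender is indifferent when −17p + 5(1−p) = 13p − (1−p), giving p = 1/6.
Let the defender play guard 1 with probability q. The attacker is indifferent when −17q + 13(1−q) = 5q − (1−q), giving q = 7/18.
The value is -17·(7/18) + (13)·(11/18) = 4/3.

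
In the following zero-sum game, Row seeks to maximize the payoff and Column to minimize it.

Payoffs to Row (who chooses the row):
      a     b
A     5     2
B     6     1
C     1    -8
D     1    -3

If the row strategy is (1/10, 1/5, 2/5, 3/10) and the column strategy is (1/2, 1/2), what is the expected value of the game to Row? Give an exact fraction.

-13/20

Against (1/2, 1/2), each row's expected payoff is A: 7/2; B: 7/2; C: -7/2; D: -1.
Taking the (1/10, 1/5, 2/5, 3/10)-weighted average: (1/10)·(7/2) + (1/5)·(7/2) + (2/5)·(-7/2) + (3/10)·(-1) = -13/20.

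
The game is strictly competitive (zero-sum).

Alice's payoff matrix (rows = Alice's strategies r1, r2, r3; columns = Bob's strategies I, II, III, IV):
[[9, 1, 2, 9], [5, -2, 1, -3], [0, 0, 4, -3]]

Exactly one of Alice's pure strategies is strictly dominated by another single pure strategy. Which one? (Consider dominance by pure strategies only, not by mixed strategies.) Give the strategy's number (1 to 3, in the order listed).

Compare r2 with r1: 9 > 5, 1 > -2, 2 > 1, 9 > -3.
So r1 strictly dominates r2 for Alice; r2 is strictly dominated.

2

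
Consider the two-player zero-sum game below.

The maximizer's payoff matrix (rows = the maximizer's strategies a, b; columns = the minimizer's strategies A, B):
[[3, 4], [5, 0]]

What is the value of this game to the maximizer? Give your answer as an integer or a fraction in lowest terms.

10/3

Row minima are 3 and 0, so the maximizer's maximin is 3; column maxima are 5 and 4, so the minimizer's minimax is 4. These differ, so the equilibrium is in mixed strategies.
Let the maximizer play a with probability p. The minimizer is indifferent when 3p + 5(1−p) = 4p, giving p = 5/6.
Let the minimizer play A with probability q. The maximizer is indifferent when 3q + 4(1−q) = 5q, giving q = 2/3.
The value is 3·(2/3) + (4)·(1/3) = 10/3.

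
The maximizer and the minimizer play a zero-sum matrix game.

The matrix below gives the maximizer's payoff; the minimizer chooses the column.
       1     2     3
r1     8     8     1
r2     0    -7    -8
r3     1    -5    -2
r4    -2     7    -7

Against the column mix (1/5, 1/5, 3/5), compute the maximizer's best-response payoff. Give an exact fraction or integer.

19/5

r1: (8)·(1/5) + (8)·(1/5) + (1)·(3/5) = 19/5.
r2: (0)·(1/5) + (-7)·(1/5) + (-8)·(3/5) = -31/5.
r3: (1)·(1/5) + (-5)·(1/5) + (-2)·(3/5) = -2.
r4: (-2)·(1/5) + (7)·(1/5) + (-7)·(3/5) = -16/5.
The best pure response is r1 with expected payoff 19/5.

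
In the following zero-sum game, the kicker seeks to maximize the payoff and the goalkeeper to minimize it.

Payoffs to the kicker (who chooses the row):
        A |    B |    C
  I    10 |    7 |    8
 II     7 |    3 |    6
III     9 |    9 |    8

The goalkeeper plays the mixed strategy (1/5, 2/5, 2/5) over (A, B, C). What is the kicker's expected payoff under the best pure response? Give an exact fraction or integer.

43/5

I: (10)·(1/5) + (7)·(2/5) + (8)·(2/5) = 8.
II: (7)·(1/5) + (3)·(2/5) + (6)·(2/5) = 5.
III: (9)·(1/5) + (9)·(2/5) + (8)·(2/5) = 43/5.
The best pure response is III with expected payoff 43/5.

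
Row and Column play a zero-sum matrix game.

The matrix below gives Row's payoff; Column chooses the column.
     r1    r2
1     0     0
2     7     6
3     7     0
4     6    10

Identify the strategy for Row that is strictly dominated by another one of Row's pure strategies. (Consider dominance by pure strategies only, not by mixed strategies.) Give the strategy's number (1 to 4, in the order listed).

1

Compare 1 with 2: 7 > 0, 6 > 0.
So 2 strictly dominates 1 for Row; 1 is strictly dominated.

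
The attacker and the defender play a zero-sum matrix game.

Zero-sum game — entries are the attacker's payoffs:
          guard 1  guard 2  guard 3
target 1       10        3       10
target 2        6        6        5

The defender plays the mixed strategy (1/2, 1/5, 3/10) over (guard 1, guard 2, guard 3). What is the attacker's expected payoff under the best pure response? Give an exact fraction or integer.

target 1: (10)·(1/2) + (3)·(1/5) + (10)·(3/10) = 43/5.
target 2: (6)·(1/2) + (6)·(1/5) + (5)·(3/10) = 57/10.
The best pure response is target 1 with expected payoff 43/5.

43/5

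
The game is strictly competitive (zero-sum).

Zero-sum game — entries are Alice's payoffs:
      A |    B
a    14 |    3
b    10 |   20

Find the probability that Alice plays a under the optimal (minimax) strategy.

10/21

Row minima are 3 and 10, so Alice's maximin is 10; column maxima are 14 and 20, so Bob's minimax is 14. These differ, so the equilibrium is in mixed strategies.
Let Alice play a with probability p. Bob is indifferent when 14p + 10(1−p) = 3p + 20(1−p), giving p = 10/21.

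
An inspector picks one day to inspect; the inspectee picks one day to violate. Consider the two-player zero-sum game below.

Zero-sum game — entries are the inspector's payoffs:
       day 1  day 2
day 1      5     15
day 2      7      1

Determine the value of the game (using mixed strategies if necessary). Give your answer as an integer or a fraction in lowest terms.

Row minima are 5 and 1, so the inspector's maximin is 5; column maxima are 7 and 15, so the inspectee's minimax is 7. These differ, so the equilibrium is in mixed strategies.
Let the inspector play day 1 with probability p. The inspectee is indifferent when 5p + 7(1−p) = 15p + (1−p), giving p = 3/8.
Let the inspectee play day 1 with probability q. The inspector is indifferent when 5q + 15(1−q) = 7q + (1−q), giving q = 7/8.
The value is 5·(7/8) + (15)·(1/8) = 25/4.

25/4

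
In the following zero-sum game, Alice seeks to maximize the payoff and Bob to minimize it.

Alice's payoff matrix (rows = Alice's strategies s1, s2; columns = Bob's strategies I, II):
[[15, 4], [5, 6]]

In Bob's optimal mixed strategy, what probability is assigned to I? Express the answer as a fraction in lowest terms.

1/6

Row minima are 4 and 5, so Alice's maximin is 5; column maxima are 15 and 6, so Bob's minimax is 6. These differ, so the equilibrium is in mixed strategies.
Let Bob play I with probability q. Alice is indifferent when 15q + 4(1−q) = 5q + 6(1−q), giving q = 1/6.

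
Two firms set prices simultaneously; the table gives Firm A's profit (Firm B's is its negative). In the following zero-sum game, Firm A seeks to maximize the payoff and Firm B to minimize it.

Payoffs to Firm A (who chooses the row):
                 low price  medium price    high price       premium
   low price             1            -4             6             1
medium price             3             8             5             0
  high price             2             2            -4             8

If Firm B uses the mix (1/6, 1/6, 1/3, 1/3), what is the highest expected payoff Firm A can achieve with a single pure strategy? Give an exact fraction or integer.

low price: (1)·(1/6) + (-4)·(1/6) + (6)·(1/3) + (1)·(1/3) = 11/6.
medium price: (3)·(1/6) + (8)·(1/6) + (5)·(1/3) + (0)·(1/3) = 7/2.
high price: (2)·(1/6) + (2)·(1/6) + (-4)·(1/3) + (8)·(1/3) = 2.
The best pure response is medium price with expected payoff 7/2.

7/2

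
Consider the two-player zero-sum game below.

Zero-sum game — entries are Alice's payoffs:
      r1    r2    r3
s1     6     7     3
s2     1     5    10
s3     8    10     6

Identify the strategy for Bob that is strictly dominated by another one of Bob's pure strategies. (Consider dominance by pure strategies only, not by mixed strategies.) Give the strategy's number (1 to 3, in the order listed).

Bob prefers columns that give Alice less. Compare r2 with r1: 6 < 7, 1 < 5, 8 < 10.
So r1 strictly dominates r2 for Bob; r2 is strictly dominated.

2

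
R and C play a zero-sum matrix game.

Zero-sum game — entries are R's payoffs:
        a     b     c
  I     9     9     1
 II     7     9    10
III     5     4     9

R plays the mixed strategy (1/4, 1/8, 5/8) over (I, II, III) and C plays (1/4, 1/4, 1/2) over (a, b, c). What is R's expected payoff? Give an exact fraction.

Against (1/4, 1/4, 1/2), each row's expected payoff is I: 5; II: 9; III: 27/4.
Taking the (1/4, 1/8, 5/8)-weighted average: (1/4)·(5) + (1/8)·(9) + (5/8)·(27/4) = 211/32.

211/32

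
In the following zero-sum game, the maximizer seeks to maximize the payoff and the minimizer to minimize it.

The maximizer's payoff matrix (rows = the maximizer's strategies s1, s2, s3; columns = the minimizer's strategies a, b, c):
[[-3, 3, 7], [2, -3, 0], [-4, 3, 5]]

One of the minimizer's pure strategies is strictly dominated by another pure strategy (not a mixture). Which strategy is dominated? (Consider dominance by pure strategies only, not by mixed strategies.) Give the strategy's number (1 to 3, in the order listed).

3

The minimizer prefers columns that give the maximizer less. Compare c with b: 3 < 7, -3 < 0, 3 < 5.
So b strictly dominates c for the minimizer; c is strictly dominated.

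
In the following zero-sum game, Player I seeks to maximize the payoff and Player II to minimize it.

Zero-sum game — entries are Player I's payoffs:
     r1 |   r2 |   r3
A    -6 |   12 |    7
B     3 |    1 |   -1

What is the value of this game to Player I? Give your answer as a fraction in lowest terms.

Column r2 is strictly dominated by r3 for Player II (it gives Player I more in every row).
The remaining 2×2 game on (A, B) × (r1, r3) has no saddle point. Let Player I play A with probability p; indifference gives −6p + 3(1−p) = 7p − (1−p), so p = 4/17.
Similarly Player II's optimal q on r1 is 8/17, and the value is -6·(8/17) + (7)·(9/17) = 15/17.

15/17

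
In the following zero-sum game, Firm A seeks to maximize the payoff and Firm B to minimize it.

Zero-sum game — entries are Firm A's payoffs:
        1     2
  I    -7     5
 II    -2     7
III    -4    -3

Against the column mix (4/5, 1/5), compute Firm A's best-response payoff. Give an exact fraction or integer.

I: (-7)·(4/5) + (5)·(1/5) = -23/5.
II: (-2)·(4/5) + (7)·(1/5) = -1/5.
III: (-4)·(4/5) + (-3)·(1/5) = -19/5.
The best pure response is II with expected payoff -1/5.

-1/5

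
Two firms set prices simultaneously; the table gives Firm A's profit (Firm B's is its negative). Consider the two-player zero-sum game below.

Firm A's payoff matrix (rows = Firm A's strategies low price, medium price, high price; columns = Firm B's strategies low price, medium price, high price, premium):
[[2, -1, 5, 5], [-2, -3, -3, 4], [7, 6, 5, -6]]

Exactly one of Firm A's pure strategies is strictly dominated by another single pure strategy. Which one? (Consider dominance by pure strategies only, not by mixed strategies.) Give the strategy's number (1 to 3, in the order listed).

Compare medium price with low price: 2 > -2, -1 > -3, 5 > -3, 5 > 4.
So low price strictly dominates medium price for Firm A; medium price is strictly dominated.

2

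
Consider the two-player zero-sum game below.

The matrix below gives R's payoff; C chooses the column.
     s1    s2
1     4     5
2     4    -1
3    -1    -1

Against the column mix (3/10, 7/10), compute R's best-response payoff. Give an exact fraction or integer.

47/10

1: (4)·(3/10) + (5)·(7/10) = 47/10.
2: (4)·(3/10) + (-1)·(7/10) = 1/2.
3: (-1)·(3/10) + (-1)·(7/10) = -1.
The best pure response is 1 with expected payoff 47/10.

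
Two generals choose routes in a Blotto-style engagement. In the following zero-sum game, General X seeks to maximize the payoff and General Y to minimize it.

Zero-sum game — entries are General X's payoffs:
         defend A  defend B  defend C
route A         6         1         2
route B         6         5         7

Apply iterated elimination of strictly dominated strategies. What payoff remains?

5

Column defend C is strictly dominated by defend B for General Y (1<2, 5<7); eliminate defend C.
Column defend A is strictly dominated by defend B for General Y (1<6, 5<6); eliminate defend A.
Row route A is strictly dominated by row route B (5>1); eliminate route A.
Only (route B, defend B) remains, with payoff 5.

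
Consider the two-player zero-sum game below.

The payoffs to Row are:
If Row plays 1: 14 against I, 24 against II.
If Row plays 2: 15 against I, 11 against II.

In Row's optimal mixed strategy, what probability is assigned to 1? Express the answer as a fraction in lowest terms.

Row minima are 14 and 11, so Row's maximin is 14; column maxima are 15 and 24, so Column's minimax is 15. These differ, so the equilibrium is in mixed strategies.
Let Row play 1 with probability p. Column is indifferent when 14p + 15(1−p) = 24p + 11(1−p), giving p = 2/7.

2/7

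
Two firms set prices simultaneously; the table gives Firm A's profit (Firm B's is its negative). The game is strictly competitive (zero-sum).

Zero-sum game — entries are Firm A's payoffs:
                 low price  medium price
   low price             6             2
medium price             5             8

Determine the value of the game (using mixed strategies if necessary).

38/7

Row minima are 2 and 5, so Firm A's maximin is 5; column maxima are 6 and 8, so Firm B's minimax is 6. These differ, so the equilibrium is in mixed strategies.
Let Firm A play low price with probability p. Firm B is indifferent when 6p + 5(1−p) = 2p + 8(1−p), giving p = 3/7.
Let Firm B play low price with probability q. Firm A is indifferent when 6q + 2(1−q) = 5q + 8(1−q), giving q = 6/7.
The value is 6·(6/7) + (2)·(1/7) = 38/7.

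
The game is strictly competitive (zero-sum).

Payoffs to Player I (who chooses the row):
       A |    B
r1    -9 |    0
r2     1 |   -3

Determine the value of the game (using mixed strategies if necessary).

Row minima are -9 and -3, so Player I's maximin is -3; column maxima are 1 and 0, so Player II's minimax is 0. These differ, so the equilibrium is in mixed strategies.
Let Player I play r1 with probability p. Player II is indifferent when −9p + (1−p) = −3(1−p), giving p = 4/13.
Let Player II play A with probability q. Player I is indifferent when −9q = q − 3(1−q), giving q = 3/13.
The value is -9·(3/13) + (0)·(10/13) = -27/13.

-27/13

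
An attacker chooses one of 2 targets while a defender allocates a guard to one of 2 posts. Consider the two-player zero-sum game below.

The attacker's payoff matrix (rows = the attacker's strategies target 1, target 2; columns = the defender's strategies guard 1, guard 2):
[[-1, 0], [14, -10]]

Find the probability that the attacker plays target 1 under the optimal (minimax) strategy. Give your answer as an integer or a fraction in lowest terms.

Row minima are -1 and -10, so the attacker's maximin is -1; column maxima are 14 and 0, so the defender's minimax is 0. These differ, so the equilibrium is in mixed strategies.
Let the attacker play target 1 with probability p. The defender is indifferent when −p + 14(1−p) = −10(1−p), giving p = 24/25.

24/25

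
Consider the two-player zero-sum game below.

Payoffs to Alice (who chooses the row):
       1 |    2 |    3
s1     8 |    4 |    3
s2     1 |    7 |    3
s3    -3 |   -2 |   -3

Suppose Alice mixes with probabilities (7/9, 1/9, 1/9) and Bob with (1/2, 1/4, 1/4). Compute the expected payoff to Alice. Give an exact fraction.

Against (1/2, 1/4, 1/4), each row's expected payoff is s1: 23/4; s2: 3; s3: -11/4.
Taking the (7/9, 1/9, 1/9)-weighted average: (7/9)·(23/4) + (1/9)·(3) + (1/9)·(-11/4) = 9/2.

9/2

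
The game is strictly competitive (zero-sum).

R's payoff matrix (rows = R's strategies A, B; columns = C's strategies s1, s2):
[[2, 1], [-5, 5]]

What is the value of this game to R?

Row minima are 1 and -5, so R's maximin is 1; column maxima are 2 and 5, so C's minimax is 2. These differ, so the equilibrium is in mixed strategies.
Let R play A with probability p. C is indifferent when 2p − 5(1−p) = p + 5(1−p), giving p = 10/11.
Let C play s1 with probability q. R is indifferent when 2q + (1−q) = −5q + 5(1−q), giving q = 4/11.
The value is 2·(4/11) + (1)·(7/11) = 15/11.

15/11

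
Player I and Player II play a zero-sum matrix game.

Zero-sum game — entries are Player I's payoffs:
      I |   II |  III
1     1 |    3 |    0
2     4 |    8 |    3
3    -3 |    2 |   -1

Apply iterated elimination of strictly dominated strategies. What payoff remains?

3

Row 3 is strictly dominated by row 1 (1>-3, 3>2, 0>-1); eliminate 3.
Row 1 is strictly dominated by row 2 (4>1, 8>3, 3>0); eliminate 1.
Column II is strictly dominated by I for Player II (4<8); eliminate II.
Column I is strictly dominated by III for Player II (3<4); eliminate I.
Only (2, III) remains, with payoff 3.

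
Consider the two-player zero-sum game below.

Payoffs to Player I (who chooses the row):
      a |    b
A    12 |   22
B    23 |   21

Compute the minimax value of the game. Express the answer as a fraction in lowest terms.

Row minima are 12 and 21, so Player I's maximin is 21; column maxima are 23 and 22, so Player II's minimax is 22. These differ, so the equilibrium is in mixed strategies.
Let Player I play A with probability p. Player II is indifferent when 12p + 23(1−p) = 22p + 21(1−p), giving p = 1/6.
Let Player II play a with probability q. Player I is indifferent when 12q + 22(1−q) = 23q + 21(1−q), giving q = 1/12.
The value is 12·(1/12) + (22)·(11/12) = 127/6.

127/6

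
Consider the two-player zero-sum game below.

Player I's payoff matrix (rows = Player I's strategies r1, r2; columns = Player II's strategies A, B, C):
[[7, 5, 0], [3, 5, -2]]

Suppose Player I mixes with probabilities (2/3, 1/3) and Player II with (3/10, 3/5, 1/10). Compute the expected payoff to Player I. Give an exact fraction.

139/30

Against (3/10, 3/5, 1/10), each row's expected payoff is r1: 51/10; r2: 37/10.
Taking the (2/3, 1/3)-weighted average: (2/3)·(51/10) + (1/3)·(37/10) = 139/30.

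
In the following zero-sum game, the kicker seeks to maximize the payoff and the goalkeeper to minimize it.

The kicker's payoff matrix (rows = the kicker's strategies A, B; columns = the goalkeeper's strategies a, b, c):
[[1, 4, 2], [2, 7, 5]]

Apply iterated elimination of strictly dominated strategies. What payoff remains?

Row A is strictly dominated by row B (2>1, 7>4, 5>2); eliminate A.
Column c is strictly dominated by a for the goalkeeper (2<5); eliminate c.
Column b is strictly dominated by a for the goalkeeper (2<7); eliminate b.
Only (B, a) remains, with payoff 2.

2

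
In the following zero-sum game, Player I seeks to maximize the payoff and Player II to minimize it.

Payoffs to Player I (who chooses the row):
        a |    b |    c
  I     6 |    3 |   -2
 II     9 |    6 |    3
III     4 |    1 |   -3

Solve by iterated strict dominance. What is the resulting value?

Row I is strictly dominated by row II (9>6, 6>3, 3>-2); eliminate I.
Row III is strictly dominated by row II (9>4, 6>1, 3>-3); eliminate III.
Column b is strictly dominated by c for Player II (3<6); eliminate b.
Column a is strictly dominated by c for Player II (3<9); eliminate a.
Only (II, c) remains, with payoff 3.

3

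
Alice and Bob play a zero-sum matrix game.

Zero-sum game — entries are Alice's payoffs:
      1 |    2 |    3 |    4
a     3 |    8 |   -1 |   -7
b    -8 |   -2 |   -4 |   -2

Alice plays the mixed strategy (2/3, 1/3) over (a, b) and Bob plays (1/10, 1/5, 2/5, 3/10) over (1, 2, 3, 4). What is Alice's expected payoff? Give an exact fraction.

-23/15

Against (1/10, 1/5, 2/5, 3/10), each row's expected payoff is a: -3/5; b: -17/5.
Taking the (2/3, 1/3)-weighted average: (2/3)·(-3/5) + (1/3)·(-17/5) = -23/15.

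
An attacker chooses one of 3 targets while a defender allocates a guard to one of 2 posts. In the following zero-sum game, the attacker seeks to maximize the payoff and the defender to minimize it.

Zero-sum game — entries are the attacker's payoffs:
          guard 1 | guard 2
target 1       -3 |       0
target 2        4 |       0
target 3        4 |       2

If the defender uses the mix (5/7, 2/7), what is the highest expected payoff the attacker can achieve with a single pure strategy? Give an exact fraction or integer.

24/7

target 1: (-3)·(5/7) + (0)·(2/7) = -15/7.
target 2: (4)·(5/7) + (0)·(2/7) = 20/7.
target 3: (4)·(5/7) + (2)·(2/7) = 24/7.
The best pure response is target 3 with expected payoff 24/7.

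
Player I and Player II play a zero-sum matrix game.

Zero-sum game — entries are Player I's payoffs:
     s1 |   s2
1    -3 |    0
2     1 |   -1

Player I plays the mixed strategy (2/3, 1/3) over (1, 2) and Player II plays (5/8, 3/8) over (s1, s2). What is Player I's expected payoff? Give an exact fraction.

Against (5/8, 3/8), each row's expected payoff is 1: -15/8; 2: 1/4.
Taking the (2/3, 1/3)-weighted average: (2/3)·(-15/8) + (1/3)·(1/4) = -7/6.

-7/6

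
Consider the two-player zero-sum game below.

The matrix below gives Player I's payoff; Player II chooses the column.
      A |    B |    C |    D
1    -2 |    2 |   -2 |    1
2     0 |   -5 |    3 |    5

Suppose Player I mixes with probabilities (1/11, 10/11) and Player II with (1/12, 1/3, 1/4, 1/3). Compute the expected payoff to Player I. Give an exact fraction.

Against (1/12, 1/3, 1/4, 1/3), each row's expected payoff is 1: 1/3; 2: 3/4.
Taking the (1/11, 10/11)-weighted average: (1/11)·(1/3) + (10/11)·(3/4) = 47/66.

47/66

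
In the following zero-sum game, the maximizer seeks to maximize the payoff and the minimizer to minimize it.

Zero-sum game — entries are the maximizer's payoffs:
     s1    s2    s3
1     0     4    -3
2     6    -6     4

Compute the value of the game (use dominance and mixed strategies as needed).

Column s1 is strictly dominated by s3 for the minimizer (it gives the maximizer more in every row).
The remaining 2×2 game on (1, 2) × (s2, s3) has no saddle point. Let the maximizer play 1 with probability p; indifference gives 4p − 6(1−p) = −3p + 4(1−p), so p = 10/17.
Similarly the minimizer's optimal q on s2 is 7/17, and the value is 4·(7/17) + (-3)·(10/17) = -2/17.

-2/17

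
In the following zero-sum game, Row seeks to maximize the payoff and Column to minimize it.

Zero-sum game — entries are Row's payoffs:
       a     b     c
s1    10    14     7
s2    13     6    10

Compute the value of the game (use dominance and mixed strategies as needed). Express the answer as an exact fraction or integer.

98/11

Column a is strictly dominated by c for Column (it gives Row more in every row).
The remaining 2×2 game on (s1, s2) × (b, c) has no saddle point. Let Row play s1 with probability p; indifference gives 14p + 6(1−p) = 7p + 10(1−p), so p = 4/11.
Similarly Column's optimal q on b is 3/11, and the value is 14·(3/11) + (7)·(8/11) = 98/11.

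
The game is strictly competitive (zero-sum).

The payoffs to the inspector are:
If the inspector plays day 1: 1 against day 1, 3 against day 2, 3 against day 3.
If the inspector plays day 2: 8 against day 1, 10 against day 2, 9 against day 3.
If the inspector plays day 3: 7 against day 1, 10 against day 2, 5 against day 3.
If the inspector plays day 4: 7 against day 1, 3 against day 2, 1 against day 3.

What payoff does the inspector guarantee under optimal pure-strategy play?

Row minima: 1, 8, 5, 1 → the inspector's maximin is 8.
Column maxima: 8, 10, 9 → the inspectee's minimax is 8.
They coincide at (day 2, day 1), so the value is 8.

8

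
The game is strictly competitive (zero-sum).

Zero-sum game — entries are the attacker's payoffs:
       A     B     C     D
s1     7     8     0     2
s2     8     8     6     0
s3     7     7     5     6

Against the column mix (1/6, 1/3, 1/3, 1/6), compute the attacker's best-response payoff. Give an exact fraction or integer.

s1: (7)·(1/6) + (8)·(1/3) + (0)·(1/3) + (2)·(1/6) = 25/6.
s2: (8)·(1/6) + (8)·(1/3) + (6)·(1/3) + (0)·(1/6) = 6.
s3: (7)·(1/6) + (7)·(1/3) + (5)·(1/3) + (6)·(1/6) = 37/6.
The best pure response is s3 with expected payoff 37/6.

37/6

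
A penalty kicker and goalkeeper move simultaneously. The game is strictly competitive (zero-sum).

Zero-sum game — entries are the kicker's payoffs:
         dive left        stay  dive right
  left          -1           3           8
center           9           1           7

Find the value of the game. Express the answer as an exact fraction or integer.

7/3

Column dive right is strictly dominated by stay for the goalkeeper (it gives the kicker more in every row).
The remaining 2×2 game on (left, center) × (dive left, stay) has no saddle point. Let the kicker play left with probability p; indifference gives −p + 9(1−p) = 3p + (1−p), so p = 2/3.
Similarly the goalkeeper's optimal q on dive left is 1/6, and the value is -1·(1/6) + (3)·(5/6) = 7/3.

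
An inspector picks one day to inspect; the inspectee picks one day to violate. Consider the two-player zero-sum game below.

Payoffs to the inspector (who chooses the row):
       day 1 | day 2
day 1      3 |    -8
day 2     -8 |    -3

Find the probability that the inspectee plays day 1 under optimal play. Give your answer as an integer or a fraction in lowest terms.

Row minima are -8 and -8, so the inspector's maximin is -8; column maxima are 3 and -3, so the inspectee's minimax is -3. These differ, so the equilibrium is in mixed strategies.
Let the inspectee play day 1 with probability q. The inspector is indifferent when 3q − 8(1−q) = −8q − 3(1−q), giving q = 5/16.

5/16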